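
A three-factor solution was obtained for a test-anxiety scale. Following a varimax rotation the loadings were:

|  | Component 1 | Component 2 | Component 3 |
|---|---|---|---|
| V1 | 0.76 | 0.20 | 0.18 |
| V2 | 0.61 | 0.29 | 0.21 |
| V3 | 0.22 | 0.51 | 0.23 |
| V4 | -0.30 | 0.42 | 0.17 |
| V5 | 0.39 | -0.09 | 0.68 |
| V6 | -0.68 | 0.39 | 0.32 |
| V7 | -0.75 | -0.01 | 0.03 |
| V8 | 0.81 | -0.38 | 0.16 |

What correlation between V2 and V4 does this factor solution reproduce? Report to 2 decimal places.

r̂ = Σ λ_i·λ_j across factors = (0.61)(-0.30) + (0.29)(0.42) + (0.21)(0.17)
  = -0.1830 +0.1218 +0.0357 = -0.0255

-0.03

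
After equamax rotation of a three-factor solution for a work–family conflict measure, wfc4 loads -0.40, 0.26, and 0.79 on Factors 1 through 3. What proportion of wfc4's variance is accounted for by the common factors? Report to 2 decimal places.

h² = (-0.40)² + 0.26² + 0.79² = 0.1600 + 0.0676 + 0.6241 = 0.8517

0.85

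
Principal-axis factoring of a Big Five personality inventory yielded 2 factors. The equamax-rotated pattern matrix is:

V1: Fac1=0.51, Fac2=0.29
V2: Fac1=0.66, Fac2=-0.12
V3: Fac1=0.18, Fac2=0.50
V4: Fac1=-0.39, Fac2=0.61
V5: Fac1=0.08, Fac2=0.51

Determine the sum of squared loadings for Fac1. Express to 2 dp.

0.89

SS loadings for Fac1 = 0.51² + 0.66² + 0.18² + (-0.39)² + 0.08² = 0.2601 + 0.4356 + 0.0324 + 0.1521 + 0.0064 = 0.8866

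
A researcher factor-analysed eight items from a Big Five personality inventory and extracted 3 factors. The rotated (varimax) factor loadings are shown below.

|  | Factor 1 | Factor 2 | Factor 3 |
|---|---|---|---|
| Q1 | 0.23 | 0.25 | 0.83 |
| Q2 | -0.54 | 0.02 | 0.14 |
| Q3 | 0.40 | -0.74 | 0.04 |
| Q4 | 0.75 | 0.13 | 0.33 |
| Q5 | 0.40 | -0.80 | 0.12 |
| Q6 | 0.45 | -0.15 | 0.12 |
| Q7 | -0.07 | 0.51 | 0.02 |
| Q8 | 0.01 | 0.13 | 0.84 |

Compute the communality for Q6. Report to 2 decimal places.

0.24

h² = 0.45² + (-0.15)² + 0.12² = 0.2025 + 0.0225 + 0.0144 = 0.2394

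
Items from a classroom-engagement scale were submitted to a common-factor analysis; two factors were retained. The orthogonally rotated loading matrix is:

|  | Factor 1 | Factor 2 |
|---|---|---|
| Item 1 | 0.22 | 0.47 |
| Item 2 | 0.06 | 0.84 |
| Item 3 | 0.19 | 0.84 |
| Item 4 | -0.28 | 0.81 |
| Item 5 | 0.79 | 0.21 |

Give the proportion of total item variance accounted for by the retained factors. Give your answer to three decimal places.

0.625

SS loadings by factor: 0.7906, 2.3323; total = 3.1229.
Total variance with 5 standardized items is 5, so the solution explains 3.1229/5 = 0.6246.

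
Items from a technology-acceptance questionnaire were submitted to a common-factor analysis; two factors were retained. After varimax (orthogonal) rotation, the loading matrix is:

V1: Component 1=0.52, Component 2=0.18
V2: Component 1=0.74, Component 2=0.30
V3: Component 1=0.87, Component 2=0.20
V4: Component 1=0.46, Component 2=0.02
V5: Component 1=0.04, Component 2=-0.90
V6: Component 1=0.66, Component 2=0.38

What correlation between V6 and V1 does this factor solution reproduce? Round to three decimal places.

0.412

r̂ = Σ λ_i·λ_j across factors = (0.66)(0.52) + (0.38)(0.18)
  = +0.3432 +0.0684 = 0.4116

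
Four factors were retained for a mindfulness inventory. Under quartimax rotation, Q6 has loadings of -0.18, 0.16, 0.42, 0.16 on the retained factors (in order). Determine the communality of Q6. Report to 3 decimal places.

h² = (-0.18)² + 0.16² + 0.42² + 0.16² = 0.0324 + 0.0256 + 0.1764 + 0.0256 = 0.2600

0.260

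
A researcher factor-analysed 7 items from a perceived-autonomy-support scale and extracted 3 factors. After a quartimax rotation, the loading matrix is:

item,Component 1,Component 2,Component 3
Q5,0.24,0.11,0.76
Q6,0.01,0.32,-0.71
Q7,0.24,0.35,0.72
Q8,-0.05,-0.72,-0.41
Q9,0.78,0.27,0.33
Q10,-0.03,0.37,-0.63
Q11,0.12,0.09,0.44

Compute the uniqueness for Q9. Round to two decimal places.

0.21

h² = 0.78² + 0.27² + 0.33² = 0.6084 + 0.0729 + 0.1089 = 0.7902
Uniqueness u² = 1 − h² = 1 − 0.7902 = 0.2098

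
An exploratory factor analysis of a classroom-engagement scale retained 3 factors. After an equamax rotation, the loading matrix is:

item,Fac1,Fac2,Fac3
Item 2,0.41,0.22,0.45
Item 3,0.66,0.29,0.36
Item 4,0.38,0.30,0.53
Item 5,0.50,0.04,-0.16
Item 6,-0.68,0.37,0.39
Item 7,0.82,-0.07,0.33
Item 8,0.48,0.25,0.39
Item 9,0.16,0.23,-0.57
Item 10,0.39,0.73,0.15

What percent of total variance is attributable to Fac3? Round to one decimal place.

SS loadings for Fac3 = 0.45² + 0.36² + 0.53² + (-0.16)² + 0.39² + 0.33² + 0.39² + (-0.57)² + 0.15² = 1.3991
With 9 standardized items, total variance = 9. Proportion = 1.3991/9 = 0.1555 → 15.55%.

15.5%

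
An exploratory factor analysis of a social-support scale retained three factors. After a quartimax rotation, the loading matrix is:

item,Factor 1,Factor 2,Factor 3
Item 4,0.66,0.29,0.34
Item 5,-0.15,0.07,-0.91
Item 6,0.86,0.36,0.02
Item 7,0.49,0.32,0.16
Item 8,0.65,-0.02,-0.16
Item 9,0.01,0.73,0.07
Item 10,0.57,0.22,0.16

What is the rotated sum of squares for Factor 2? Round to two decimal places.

0.90

SS loadings for Factor 2 = 0.29² + 0.07² + 0.36² + 0.32² + (-0.02)² + 0.73² + 0.22² = 0.0841 + 0.0049 + 0.1296 + 0.1024 + 0.0004 + 0.5329 + 0.0484 = 0.9027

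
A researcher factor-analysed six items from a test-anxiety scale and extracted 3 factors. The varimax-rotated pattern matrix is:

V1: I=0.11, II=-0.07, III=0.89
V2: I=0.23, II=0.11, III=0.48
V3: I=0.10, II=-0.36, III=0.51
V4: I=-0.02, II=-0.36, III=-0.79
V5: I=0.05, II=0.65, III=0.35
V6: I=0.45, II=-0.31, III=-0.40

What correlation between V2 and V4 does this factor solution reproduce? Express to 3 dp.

r̂ = Σ λ_i·λ_j across factors = (0.23)(-0.02) + (0.11)(-0.36) + (0.48)(-0.79)
  = -0.0046 -0.0396 -0.3792 = -0.4234

-0.423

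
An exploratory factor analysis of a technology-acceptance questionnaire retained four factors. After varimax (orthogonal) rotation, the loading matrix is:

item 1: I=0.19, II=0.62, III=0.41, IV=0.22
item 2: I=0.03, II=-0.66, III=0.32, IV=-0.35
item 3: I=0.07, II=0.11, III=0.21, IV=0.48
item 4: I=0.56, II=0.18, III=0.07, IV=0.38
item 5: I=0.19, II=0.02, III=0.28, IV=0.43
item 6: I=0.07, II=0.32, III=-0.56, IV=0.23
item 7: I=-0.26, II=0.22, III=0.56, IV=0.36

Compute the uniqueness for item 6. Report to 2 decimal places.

0.53

h² = 0.07² + 0.32² + (-0.56)² + 0.23² = 0.0049 + 0.1024 + 0.3136 + 0.0529 = 0.4738
Uniqueness u² = 1 − h² = 1 − 0.4738 = 0.5262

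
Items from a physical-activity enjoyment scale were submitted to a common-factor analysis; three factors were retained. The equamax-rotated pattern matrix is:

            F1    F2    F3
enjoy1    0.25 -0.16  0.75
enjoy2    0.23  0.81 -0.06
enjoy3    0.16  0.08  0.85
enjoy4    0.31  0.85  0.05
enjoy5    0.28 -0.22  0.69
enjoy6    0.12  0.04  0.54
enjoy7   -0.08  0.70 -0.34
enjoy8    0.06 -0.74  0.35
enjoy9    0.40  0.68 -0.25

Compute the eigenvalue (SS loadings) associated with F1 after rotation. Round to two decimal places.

SS loadings for F1 = 0.25² + 0.23² + 0.16² + 0.31² + 0.28² + 0.12² + (-0.08)² + 0.06² + 0.40² = 0.0625 + 0.0529 + 0.0256 + 0.0961 + 0.0784 + 0.0144 + 0.0064 + 0.0036 + 0.1600 = 0.4999

0.50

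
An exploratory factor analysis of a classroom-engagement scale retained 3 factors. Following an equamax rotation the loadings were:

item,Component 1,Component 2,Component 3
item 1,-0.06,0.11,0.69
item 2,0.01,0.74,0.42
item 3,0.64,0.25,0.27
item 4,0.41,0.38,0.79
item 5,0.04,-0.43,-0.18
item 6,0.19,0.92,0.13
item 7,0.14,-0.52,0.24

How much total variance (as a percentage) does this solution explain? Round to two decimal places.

59.48%

SS loadings by factor: 0.6387, 2.0683, 1.4564; total = 4.1634.
Total variance with 7 standardized items is 7, so the solution explains 4.1634/7 = 0.5948 = 59.48%.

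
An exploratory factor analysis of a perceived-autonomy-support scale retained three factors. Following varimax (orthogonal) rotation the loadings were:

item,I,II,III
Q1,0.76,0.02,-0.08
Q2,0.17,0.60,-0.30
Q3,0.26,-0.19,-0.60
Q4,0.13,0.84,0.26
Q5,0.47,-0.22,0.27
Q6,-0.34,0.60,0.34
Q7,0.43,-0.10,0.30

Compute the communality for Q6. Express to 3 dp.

h² = (-0.34)² + 0.60² + 0.34² = 0.1156 + 0.3600 + 0.1156 = 0.5912

0.591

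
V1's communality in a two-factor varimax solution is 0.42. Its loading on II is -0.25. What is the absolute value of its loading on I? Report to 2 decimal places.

Under orthogonal rotation h² = Σλ², so λ_I² = h² − (0.0625) = 0.42 − 0.0625 = 0.3575.
|λ| = √0.3575 = 0.5979.

0.60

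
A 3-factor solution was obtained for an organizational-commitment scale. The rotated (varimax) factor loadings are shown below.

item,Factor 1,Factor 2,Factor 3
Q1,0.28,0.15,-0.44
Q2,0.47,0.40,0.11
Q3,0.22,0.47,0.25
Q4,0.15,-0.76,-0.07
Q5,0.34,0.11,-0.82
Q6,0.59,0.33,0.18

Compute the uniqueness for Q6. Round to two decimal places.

0.51

h² = 0.59² + 0.33² + 0.18² = 0.3481 + 0.1089 + 0.0324 = 0.4894
Uniqueness u² = 1 − h² = 1 − 0.4894 = 0.5106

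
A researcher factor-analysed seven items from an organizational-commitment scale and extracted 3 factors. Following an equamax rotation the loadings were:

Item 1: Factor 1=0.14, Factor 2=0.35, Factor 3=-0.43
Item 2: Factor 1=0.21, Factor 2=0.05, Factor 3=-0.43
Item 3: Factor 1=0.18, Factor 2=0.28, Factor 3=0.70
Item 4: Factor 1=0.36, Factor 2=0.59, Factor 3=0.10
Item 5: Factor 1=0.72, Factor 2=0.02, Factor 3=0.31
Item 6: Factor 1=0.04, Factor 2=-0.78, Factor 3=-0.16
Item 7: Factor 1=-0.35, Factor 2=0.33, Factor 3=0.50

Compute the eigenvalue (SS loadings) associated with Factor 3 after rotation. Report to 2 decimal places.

SS loadings for Factor 3 = (-0.43)² + (-0.43)² + 0.70² + 0.10² + 0.31² + (-0.16)² + 0.50² = 0.1849 + 0.1849 + 0.4900 + 0.0100 + 0.0961 + 0.0256 + 0.2500 = 1.2415

1.24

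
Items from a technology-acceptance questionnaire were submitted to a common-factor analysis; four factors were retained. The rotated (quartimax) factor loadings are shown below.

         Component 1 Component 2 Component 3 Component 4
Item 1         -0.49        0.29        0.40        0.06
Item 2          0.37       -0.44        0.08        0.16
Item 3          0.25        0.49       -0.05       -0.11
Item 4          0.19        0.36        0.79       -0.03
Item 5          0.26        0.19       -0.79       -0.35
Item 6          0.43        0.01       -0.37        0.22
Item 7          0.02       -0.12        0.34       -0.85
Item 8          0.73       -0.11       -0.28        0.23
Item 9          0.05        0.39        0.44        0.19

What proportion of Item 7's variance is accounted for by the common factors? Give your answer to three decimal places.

h² = 0.02² + (-0.12)² + 0.34² + (-0.85)² = 0.0004 + 0.0144 + 0.1156 + 0.7225 = 0.8529

0.853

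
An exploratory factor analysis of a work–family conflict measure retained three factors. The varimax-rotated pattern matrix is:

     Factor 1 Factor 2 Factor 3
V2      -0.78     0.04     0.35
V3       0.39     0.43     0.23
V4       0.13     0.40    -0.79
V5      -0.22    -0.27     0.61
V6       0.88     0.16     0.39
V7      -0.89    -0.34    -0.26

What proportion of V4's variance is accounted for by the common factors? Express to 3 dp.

h² = 0.13² + 0.40² + (-0.79)² = 0.0169 + 0.1600 + 0.6241 = 0.8010

0.801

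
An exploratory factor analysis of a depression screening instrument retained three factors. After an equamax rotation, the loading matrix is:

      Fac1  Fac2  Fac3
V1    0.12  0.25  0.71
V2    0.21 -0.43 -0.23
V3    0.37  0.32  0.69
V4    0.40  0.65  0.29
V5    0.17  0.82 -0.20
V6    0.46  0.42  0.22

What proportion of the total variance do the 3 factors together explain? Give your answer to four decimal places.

0.5704

SS loadings by factor: 0.5959, 1.6211, 1.2056; total = 3.4226.
Total variance with 6 standardized items is 6, so the solution explains 3.4226/6 = 0.5704.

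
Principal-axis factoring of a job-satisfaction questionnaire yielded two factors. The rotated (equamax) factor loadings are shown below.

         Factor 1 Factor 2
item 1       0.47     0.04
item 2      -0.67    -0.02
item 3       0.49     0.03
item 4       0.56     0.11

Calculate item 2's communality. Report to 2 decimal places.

h² = (-0.67)² + (-0.02)² = 0.4489 + 0.0004 = 0.4493

0.45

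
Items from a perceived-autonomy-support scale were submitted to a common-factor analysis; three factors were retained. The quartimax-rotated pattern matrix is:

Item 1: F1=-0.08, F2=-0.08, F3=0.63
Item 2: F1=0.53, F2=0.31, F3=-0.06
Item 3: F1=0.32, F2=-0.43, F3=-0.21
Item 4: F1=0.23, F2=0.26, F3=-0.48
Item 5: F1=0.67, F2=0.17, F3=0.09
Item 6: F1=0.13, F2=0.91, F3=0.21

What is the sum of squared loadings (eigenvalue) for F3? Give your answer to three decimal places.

0.727

SS loadings for F3 = 0.63² + (-0.06)² + (-0.21)² + (-0.48)² + 0.09² + 0.21² = 0.3969 + 0.0036 + 0.0441 + 0.2304 + 0.0081 + 0.0441 = 0.7272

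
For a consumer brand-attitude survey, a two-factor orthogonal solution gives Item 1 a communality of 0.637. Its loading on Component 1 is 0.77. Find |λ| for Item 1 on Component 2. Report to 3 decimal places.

0.210

Under orthogonal rotation h² = Σλ², so λ_Component 2² = h² − (0.5929) = 0.637 − 0.5929 = 0.0441.
|λ| = √0.0441 = 0.2100.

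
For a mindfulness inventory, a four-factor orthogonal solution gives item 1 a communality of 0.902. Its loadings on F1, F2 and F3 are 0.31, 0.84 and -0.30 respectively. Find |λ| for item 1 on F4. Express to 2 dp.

0.10

Under orthogonal rotation h² = Σλ², so λ_F4² = h² − (0.8917) = 0.902 − 0.8917 = 0.0103.
|λ| = √0.0103 = 0.1015.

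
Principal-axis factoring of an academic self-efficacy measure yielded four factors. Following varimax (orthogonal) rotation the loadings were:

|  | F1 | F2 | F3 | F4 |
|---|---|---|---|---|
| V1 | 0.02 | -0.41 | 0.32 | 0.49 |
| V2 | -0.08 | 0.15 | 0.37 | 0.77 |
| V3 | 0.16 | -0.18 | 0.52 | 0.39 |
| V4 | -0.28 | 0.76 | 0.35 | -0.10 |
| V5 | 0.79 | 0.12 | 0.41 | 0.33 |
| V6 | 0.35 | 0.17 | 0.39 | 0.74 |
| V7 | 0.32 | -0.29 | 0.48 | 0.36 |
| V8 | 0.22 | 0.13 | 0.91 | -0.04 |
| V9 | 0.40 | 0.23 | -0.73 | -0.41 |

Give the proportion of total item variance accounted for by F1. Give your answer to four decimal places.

0.1298

SS loadings for F1 = 0.02² + (-0.08)² + 0.16² + (-0.28)² + 0.79² + 0.35² + 0.32² + 0.22² + 0.40² = 1.1682
Proportion of variance = 1.1682 / 9 = 0.1298.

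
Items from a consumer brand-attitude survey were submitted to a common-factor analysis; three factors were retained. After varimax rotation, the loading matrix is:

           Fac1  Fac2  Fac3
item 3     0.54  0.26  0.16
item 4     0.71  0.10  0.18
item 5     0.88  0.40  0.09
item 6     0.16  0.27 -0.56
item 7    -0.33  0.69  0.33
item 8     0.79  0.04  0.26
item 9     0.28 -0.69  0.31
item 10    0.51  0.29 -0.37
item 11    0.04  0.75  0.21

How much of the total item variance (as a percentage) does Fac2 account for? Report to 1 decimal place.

SS loadings for Fac2 = 0.26² + 0.10² + 0.40² + 0.27² + 0.69² + 0.04² + (-0.69)² + 0.29² + 0.75² = 1.9109
With 9 standardized items, total variance = 9. Proportion = 1.9109/9 = 0.2123 → 21.23%.

21.2%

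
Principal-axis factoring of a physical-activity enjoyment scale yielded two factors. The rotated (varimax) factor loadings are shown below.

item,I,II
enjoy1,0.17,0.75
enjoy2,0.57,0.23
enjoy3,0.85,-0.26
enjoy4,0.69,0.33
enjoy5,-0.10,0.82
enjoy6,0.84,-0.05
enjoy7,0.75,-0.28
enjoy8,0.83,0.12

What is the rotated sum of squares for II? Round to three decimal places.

1.560

SS loadings for II = 0.75² + 0.23² + (-0.26)² + 0.33² + 0.82² + (-0.05)² + (-0.28)² + 0.12² = 0.5625 + 0.0529 + 0.0676 + 0.1089 + 0.6724 + 0.0025 + 0.0784 + 0.0144 = 1.5596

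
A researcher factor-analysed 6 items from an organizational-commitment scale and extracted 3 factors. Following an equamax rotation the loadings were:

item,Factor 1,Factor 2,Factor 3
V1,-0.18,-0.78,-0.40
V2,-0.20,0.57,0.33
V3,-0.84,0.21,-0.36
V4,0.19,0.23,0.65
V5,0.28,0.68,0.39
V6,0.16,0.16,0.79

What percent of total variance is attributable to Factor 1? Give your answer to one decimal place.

SS loadings for Factor 1 = (-0.18)² + (-0.20)² + (-0.84)² + 0.19² + 0.28² + 0.16² = 0.9181
With 6 standardized items, total variance = 6. Proportion = 0.9181/6 = 0.1530 → 15.30%.

15.3%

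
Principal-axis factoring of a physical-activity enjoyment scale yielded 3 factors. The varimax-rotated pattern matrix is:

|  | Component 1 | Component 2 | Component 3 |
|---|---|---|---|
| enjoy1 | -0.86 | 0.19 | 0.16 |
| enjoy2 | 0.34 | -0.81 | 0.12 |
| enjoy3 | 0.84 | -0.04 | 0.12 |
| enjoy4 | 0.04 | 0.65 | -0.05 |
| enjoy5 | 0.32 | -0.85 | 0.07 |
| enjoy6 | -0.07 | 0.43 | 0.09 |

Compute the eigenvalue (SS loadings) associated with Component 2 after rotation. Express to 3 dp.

SS loadings for Component 2 = 0.19² + (-0.81)² + (-0.04)² + 0.65² + (-0.85)² + 0.43² = 0.0361 + 0.6561 + 0.0016 + 0.4225 + 0.7225 + 0.1849 = 2.0237

2.024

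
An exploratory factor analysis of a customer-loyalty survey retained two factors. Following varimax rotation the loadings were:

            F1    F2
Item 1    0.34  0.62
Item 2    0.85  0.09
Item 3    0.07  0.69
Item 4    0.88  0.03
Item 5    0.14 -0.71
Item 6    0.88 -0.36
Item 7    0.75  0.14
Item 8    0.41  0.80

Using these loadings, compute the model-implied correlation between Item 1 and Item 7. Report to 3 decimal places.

0.342

r̂ = Σ λ_i·λ_j across factors = (0.34)(0.75) + (0.62)(0.14)
  = +0.2550 +0.0868 = 0.3418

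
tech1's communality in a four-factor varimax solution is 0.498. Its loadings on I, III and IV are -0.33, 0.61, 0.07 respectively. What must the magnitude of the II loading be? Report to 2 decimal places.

0.11

Under orthogonal rotation h² = Σλ², so λ_II² = h² − (0.4859) = 0.498 − 0.4859 = 0.0121.
|λ| = √0.0121 = 0.1100.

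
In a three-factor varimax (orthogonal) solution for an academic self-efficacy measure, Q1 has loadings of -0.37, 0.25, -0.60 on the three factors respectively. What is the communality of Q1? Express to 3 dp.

h² = (-0.37)² + 0.25² + (-0.60)² = 0.1369 + 0.0625 + 0.3600 = 0.5594

0.559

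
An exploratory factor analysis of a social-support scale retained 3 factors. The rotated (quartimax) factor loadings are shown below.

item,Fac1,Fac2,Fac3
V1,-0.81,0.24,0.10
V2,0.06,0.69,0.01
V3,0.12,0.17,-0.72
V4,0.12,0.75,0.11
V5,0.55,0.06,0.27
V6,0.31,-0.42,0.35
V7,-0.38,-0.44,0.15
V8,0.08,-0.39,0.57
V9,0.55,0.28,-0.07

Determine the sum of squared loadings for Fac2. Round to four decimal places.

SS loadings for Fac2 = 0.24² + 0.69² + 0.17² + 0.75² + 0.06² + (-0.42)² + (-0.44)² + (-0.39)² + 0.28² = 0.0576 + 0.4761 + 0.0289 + 0.5625 + 0.0036 + 0.1764 + 0.1936 + 0.1521 + 0.0784 = 1.7292

1.7292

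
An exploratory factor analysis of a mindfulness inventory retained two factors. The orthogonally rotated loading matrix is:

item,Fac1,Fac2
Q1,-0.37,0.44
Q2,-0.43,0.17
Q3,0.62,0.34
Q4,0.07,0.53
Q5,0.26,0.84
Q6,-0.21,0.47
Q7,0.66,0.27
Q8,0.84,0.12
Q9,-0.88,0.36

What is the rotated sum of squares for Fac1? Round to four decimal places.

2.7384

SS loadings for Fac1 = (-0.37)² + (-0.43)² + 0.62² + 0.07² + 0.26² + (-0.21)² + 0.66² + 0.84² + (-0.88)² = 0.1369 + 0.1849 + 0.3844 + 0.0049 + 0.0676 + 0.0441 + 0.4356 + 0.7056 + 0.7744 = 2.7384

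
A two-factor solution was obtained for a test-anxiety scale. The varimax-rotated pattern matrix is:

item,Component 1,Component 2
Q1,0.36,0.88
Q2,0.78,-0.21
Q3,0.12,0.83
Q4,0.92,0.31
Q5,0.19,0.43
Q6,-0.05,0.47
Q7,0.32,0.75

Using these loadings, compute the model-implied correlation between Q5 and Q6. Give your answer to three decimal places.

r̂ = Σ λ_i·λ_j across factors = (0.19)(-0.05) + (0.43)(0.47)
  = -0.0095 +0.2021 = 0.1926

0.193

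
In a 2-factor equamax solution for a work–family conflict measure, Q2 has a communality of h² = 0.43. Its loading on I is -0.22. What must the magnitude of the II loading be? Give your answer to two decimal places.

Under orthogonal rotation h² = Σλ², so λ_II² = h² − (0.0484) = 0.43 − 0.0484 = 0.3816.
|λ| = √0.3816 = 0.6177.

0.62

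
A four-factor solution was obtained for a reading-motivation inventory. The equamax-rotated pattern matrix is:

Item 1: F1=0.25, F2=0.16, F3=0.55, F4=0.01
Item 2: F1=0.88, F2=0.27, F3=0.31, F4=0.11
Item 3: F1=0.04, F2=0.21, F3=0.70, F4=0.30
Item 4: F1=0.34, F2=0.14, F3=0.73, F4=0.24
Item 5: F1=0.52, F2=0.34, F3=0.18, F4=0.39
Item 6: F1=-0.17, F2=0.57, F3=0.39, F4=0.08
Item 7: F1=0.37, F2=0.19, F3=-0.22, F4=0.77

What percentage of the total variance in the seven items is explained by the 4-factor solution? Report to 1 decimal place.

65.6%

Communalities: 0.3907, 0.9555, 0.6257, 0.7257, 0.5705, 0.5123, 0.8143; Σh² = 4.5947.
Total variance with 7 standardized items is 7, so the solution explains 4.5947/7 = 0.6564 = 65.64%.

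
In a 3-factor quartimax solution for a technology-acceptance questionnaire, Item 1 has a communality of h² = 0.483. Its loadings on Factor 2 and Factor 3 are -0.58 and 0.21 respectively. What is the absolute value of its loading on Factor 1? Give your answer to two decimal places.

0.32

Under orthogonal rotation h² = Σλ², so λ_Factor 1² = h² − (0.3805) = 0.483 − 0.3805 = 0.1025.
|λ| = √0.1025 = 0.3202.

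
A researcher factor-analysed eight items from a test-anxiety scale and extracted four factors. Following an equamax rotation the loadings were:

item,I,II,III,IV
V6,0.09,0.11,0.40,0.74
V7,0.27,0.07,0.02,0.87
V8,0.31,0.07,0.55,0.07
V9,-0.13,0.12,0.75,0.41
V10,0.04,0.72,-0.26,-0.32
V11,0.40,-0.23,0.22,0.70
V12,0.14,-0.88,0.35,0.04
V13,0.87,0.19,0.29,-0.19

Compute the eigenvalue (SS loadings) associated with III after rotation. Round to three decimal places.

SS loadings for III = 0.40² + 0.02² + 0.55² + 0.75² + (-0.26)² + 0.22² + 0.35² + 0.29² = 0.1600 + 0.0004 + 0.3025 + 0.5625 + 0.0676 + 0.0484 + 0.1225 + 0.0841 = 1.3480

1.348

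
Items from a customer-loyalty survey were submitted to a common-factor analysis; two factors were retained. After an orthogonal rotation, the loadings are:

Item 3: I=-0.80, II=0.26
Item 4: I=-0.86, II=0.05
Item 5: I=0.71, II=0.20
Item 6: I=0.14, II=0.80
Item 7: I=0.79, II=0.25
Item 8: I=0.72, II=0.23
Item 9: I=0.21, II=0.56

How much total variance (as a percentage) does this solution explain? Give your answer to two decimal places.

Communalities: 0.7076, 0.7421, 0.5441, 0.6596, 0.6866, 0.5713, 0.3577; Σh² = 4.2690.
Total variance with 7 standardized items is 7, so the solution explains 4.2690/7 = 0.6099 = 60.99%.

60.99%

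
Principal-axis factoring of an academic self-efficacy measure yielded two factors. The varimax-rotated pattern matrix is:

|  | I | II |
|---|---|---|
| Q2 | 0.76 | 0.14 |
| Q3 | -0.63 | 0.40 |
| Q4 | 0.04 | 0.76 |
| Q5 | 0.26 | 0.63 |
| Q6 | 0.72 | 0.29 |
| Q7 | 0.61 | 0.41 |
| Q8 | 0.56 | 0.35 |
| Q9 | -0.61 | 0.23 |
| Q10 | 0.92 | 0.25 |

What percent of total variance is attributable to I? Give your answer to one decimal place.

SS loadings for I = 0.76² + (-0.63)² + 0.04² + 0.26² + 0.72² + 0.61² + 0.56² + (-0.61)² + 0.92² = 3.4663
With 9 standardized items, total variance = 9. Proportion = 3.4663/9 = 0.3851 → 38.51%.

38.5%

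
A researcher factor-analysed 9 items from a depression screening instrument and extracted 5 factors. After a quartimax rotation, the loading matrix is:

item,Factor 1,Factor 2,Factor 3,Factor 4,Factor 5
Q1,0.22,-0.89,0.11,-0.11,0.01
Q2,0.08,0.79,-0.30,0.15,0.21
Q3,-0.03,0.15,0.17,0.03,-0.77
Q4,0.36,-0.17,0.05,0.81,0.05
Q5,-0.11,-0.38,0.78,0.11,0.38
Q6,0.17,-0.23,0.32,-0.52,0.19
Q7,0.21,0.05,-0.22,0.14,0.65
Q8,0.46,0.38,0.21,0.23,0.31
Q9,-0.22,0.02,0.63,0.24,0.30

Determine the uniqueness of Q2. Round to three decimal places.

h² = 0.08² + 0.79² + (-0.30)² + 0.15² + 0.21² = 0.0064 + 0.6241 + 0.0900 + 0.0225 + 0.0441 = 0.7871
Uniqueness u² = 1 − h² = 1 − 0.7871 = 0.2129

0.213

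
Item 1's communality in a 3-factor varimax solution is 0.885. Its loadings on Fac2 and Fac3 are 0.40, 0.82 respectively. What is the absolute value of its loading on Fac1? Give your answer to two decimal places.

0.23

Under orthogonal rotation h² = Σλ², so λ_Fac1² = h² − (0.8324) = 0.885 − 0.8324 = 0.0526.
|λ| = √0.0526 = 0.2293.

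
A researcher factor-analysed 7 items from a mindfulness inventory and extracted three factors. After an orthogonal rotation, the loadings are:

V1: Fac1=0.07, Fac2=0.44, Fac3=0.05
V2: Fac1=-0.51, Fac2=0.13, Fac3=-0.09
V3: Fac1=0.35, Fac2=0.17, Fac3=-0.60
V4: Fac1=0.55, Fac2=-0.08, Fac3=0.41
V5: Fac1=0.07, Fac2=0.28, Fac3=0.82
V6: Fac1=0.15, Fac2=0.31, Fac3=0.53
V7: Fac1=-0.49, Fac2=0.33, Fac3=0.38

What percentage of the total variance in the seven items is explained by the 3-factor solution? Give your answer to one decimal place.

Communalities: 0.2010, 0.2851, 0.5114, 0.4770, 0.7557, 0.3995, 0.4934; Σh² = 3.1231.
Total variance with 7 standardized items is 7, so the solution explains 3.1231/7 = 0.4462 = 44.62%.

44.6%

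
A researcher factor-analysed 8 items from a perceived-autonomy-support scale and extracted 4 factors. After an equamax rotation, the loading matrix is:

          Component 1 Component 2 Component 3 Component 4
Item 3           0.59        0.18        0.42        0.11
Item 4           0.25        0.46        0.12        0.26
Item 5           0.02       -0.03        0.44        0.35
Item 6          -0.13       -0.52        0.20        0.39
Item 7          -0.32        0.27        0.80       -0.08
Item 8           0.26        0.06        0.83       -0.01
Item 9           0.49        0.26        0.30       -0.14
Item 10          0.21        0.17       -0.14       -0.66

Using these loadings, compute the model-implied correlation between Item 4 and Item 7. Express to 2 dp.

r̂ = Σ λ_i·λ_j across factors = (0.25)(-0.32) + (0.46)(0.27) + (0.12)(0.80) + (0.26)(-0.08)
  = -0.0800 +0.1242 +0.0960 -0.0208 = 0.1194

0.12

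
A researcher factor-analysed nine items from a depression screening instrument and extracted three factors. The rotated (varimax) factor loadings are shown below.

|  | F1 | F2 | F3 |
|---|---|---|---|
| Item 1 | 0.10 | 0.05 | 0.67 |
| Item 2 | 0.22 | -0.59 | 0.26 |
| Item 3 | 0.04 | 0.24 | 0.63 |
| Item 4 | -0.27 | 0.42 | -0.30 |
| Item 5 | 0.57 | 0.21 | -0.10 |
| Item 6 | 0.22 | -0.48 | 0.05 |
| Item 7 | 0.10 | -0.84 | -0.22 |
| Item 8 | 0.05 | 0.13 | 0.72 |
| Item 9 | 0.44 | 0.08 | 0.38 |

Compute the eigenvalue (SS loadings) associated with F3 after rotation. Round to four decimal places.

SS loadings for F3 = 0.67² + 0.26² + 0.63² + (-0.30)² + (-0.10)² + 0.05² + (-0.22)² + 0.72² + 0.38² = 0.4489 + 0.0676 + 0.3969 + 0.0900 + 0.0100 + 0.0025 + 0.0484 + 0.5184 + 0.1444 = 1.7271

1.7271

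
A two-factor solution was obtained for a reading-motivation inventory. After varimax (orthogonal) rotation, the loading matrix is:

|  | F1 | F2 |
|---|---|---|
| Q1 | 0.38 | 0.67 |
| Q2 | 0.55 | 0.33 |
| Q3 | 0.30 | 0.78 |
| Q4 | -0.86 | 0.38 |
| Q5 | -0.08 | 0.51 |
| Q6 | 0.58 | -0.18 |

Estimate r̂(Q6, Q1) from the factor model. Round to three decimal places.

r̂ = Σ λ_i·λ_j across factors = (0.58)(0.38) + (-0.18)(0.67)
  = +0.2204 -0.1206 = 0.0998

0.100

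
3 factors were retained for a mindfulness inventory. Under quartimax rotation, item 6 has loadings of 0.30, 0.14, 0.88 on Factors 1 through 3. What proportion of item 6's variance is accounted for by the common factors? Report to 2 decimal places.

h² = 0.30² + 0.14² + 0.88² = 0.0900 + 0.0196 + 0.7744 = 0.8840

0.88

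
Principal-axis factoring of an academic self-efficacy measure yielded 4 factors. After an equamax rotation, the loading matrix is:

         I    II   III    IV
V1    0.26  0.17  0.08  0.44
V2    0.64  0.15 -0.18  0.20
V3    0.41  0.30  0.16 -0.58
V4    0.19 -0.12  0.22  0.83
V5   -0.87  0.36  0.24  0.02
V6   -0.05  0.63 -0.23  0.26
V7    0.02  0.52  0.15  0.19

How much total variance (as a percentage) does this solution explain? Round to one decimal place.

57.2%

SS loadings by factor: 1.4412, 0.9527, 0.2458, 1.3630; total = 4.0027.
Total variance with 7 standardized items is 7, so the solution explains 4.0027/7 = 0.5718 = 57.18%.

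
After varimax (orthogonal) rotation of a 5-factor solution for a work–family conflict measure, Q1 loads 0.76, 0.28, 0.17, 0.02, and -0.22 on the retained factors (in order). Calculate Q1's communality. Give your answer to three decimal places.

h² = 0.76² + 0.28² + 0.17² + 0.02² + (-0.22)² = 0.5776 + 0.0784 + 0.0289 + 0.0004 + 0.0484 = 0.7337

0.734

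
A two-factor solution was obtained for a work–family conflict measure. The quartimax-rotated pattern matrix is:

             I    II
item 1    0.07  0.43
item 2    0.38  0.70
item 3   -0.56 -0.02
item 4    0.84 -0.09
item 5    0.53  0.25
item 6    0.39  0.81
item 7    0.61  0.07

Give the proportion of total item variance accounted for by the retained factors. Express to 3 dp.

0.483

SS loadings by factor: 1.9736, 1.4069; total = 3.3805.
Total variance with 7 standardized items is 7, so the solution explains 3.3805/7 = 0.4829.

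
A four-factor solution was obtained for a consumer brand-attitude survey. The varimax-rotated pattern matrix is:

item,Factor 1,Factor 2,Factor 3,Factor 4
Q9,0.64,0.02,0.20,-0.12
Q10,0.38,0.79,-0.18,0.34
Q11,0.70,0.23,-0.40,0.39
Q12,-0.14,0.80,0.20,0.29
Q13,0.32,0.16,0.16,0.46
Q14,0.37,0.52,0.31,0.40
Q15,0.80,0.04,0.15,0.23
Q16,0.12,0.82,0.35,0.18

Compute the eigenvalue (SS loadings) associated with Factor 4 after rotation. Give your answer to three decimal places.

0.823

SS loadings for Factor 4 = (-0.12)² + 0.34² + 0.39² + 0.29² + 0.46² + 0.40² + 0.23² + 0.18² = 0.0144 + 0.1156 + 0.1521 + 0.0841 + 0.2116 + 0.1600 + 0.0529 + 0.0324 = 0.8231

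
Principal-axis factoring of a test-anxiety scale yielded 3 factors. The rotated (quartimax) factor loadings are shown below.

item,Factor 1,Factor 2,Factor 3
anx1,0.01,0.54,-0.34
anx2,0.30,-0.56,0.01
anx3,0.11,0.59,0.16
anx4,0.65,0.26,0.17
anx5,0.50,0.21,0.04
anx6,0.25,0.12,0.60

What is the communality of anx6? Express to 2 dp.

h² = 0.25² + 0.12² + 0.60² = 0.0625 + 0.0144 + 0.3600 = 0.4369

0.44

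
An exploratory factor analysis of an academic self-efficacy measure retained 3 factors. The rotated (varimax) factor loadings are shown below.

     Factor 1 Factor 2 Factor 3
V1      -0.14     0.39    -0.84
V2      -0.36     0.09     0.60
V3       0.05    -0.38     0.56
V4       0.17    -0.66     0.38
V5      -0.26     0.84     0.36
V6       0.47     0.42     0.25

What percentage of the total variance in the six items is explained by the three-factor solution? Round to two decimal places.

63.45%

Communalities: 0.8773, 0.4977, 0.4605, 0.6089, 0.9028, 0.4598; Σh² = 3.8070.
Total variance with 6 standardized items is 6, so the solution explains 3.8070/6 = 0.6345 = 63.45%.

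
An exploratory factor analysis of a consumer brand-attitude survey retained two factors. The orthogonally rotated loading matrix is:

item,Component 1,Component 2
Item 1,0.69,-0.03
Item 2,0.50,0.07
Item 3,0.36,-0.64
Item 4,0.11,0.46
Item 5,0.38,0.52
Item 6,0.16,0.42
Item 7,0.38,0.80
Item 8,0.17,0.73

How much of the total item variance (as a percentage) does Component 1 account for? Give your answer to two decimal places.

15.14%

SS loadings for Component 1 = 0.69² + 0.50² + 0.36² + 0.11² + 0.38² + 0.16² + 0.38² + 0.17² = 1.2111
With 8 standardized items, total variance = 8. Proportion = 1.2111/8 = 0.1514 → 15.14%.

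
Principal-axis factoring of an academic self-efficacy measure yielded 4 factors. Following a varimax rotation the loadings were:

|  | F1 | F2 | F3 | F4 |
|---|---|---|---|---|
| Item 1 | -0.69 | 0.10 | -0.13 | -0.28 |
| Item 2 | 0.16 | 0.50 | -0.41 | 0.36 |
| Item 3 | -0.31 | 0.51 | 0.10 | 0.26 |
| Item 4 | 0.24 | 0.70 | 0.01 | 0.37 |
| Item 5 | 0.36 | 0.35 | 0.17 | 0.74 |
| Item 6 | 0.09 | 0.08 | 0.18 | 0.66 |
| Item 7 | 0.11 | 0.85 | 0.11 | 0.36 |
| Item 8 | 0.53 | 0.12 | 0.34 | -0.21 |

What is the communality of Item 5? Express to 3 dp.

h² = 0.36² + 0.35² + 0.17² + 0.74² = 0.1296 + 0.1225 + 0.0289 + 0.5476 = 0.8286

0.829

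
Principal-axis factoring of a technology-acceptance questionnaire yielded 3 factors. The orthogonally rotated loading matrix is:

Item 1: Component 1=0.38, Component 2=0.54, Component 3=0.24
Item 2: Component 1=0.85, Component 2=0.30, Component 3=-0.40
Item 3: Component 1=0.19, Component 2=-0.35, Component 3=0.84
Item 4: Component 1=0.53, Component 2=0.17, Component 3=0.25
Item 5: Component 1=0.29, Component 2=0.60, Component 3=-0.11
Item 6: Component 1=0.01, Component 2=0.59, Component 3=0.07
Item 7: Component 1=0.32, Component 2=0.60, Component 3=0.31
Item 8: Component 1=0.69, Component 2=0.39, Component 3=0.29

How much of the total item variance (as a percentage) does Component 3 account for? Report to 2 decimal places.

14.79%

SS loadings for Component 3 = 0.24² + (-0.40)² + 0.84² + 0.25² + (-0.11)² + 0.07² + 0.31² + 0.29² = 1.1829
With 8 standardized items, total variance = 8. Proportion = 1.1829/8 = 0.1479 → 14.79%.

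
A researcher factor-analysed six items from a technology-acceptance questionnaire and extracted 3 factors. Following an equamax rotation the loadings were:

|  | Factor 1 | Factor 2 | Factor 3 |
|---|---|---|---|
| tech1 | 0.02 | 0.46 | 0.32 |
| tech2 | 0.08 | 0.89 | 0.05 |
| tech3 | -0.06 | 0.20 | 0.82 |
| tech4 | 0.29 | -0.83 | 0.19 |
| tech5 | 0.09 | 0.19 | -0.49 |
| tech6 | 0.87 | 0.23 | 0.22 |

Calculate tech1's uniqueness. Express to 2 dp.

h² = 0.02² + 0.46² + 0.32² = 0.0004 + 0.2116 + 0.1024 = 0.3144
Uniqueness u² = 1 − h² = 1 − 0.3144 = 0.6856

0.69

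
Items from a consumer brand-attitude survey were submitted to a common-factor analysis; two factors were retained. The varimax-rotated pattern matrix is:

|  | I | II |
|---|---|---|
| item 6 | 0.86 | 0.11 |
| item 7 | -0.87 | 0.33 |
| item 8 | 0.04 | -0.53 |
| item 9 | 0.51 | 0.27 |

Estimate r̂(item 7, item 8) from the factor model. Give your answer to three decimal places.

r̂ = Σ λ_i·λ_j across factors = (-0.87)(0.04) + (0.33)(-0.53)
  = -0.0348 -0.1749 = -0.2097

-0.210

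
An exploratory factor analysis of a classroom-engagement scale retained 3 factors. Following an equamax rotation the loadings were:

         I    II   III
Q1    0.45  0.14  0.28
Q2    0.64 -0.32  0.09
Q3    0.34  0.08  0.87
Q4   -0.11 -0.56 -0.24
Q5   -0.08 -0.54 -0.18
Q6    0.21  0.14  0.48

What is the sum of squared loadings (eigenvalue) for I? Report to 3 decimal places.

0.790

SS loadings for I = 0.45² + 0.64² + 0.34² + (-0.11)² + (-0.08)² + 0.21² = 0.2025 + 0.4096 + 0.1156 + 0.0121 + 0.0064 + 0.0441 = 0.7903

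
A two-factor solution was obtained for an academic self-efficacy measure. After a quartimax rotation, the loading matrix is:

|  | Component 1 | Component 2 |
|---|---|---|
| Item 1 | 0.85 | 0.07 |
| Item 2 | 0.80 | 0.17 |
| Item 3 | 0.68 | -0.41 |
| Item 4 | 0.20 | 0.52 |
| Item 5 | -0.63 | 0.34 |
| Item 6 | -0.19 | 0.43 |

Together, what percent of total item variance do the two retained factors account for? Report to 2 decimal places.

SS loadings by factor: 2.2979, 0.7728; total = 3.0707.
Total variance with 6 standardized items is 6, so the solution explains 3.0707/6 = 0.5118 = 51.18%.

51.18%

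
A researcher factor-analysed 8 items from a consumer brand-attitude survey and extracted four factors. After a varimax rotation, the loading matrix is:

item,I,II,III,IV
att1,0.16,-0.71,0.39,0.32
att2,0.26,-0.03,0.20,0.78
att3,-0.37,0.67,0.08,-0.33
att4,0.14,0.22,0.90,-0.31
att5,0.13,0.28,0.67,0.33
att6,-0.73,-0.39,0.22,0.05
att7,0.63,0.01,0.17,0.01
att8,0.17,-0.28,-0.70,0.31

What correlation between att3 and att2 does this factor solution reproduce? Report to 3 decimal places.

r̂ = Σ λ_i·λ_j across factors = (-0.37)(0.26) + (0.67)(-0.03) + (0.08)(0.20) + (-0.33)(0.78)
  = -0.0962 -0.0201 +0.0160 -0.2574 = -0.3577

-0.358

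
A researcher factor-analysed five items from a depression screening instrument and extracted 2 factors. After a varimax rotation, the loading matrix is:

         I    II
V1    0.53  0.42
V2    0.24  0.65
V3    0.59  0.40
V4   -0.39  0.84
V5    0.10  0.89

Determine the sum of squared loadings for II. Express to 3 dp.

2.257

SS loadings for II = 0.42² + 0.65² + 0.40² + 0.84² + 0.89² = 0.1764 + 0.4225 + 0.1600 + 0.7056 + 0.7921 = 2.2566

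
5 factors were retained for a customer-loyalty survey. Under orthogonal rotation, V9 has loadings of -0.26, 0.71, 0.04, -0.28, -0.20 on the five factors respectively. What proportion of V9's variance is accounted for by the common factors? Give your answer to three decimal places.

0.692

h² = (-0.26)² + 0.71² + 0.04² + (-0.28)² + (-0.20)² = 0.0676 + 0.5041 + 0.0016 + 0.0784 + 0.0400 = 0.6917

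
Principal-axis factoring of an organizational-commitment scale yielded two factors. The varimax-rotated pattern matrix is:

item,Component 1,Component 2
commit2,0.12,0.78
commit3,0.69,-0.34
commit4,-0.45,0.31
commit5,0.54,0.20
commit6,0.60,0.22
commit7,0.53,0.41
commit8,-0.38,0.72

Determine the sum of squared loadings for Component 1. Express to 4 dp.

1.7699

SS loadings for Component 1 = 0.12² + 0.69² + (-0.45)² + 0.54² + 0.60² + 0.53² + (-0.38)² = 0.0144 + 0.4761 + 0.2025 + 0.2916 + 0.3600 + 0.2809 + 0.1444 = 1.7699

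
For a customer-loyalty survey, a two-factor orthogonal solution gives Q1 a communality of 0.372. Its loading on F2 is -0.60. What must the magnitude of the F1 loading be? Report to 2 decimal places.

0.11

Under orthogonal rotation h² = Σλ², so λ_F1² = h² − (0.3600) = 0.372 − 0.3600 = 0.0120.
|λ| = √0.0120 = 0.1095.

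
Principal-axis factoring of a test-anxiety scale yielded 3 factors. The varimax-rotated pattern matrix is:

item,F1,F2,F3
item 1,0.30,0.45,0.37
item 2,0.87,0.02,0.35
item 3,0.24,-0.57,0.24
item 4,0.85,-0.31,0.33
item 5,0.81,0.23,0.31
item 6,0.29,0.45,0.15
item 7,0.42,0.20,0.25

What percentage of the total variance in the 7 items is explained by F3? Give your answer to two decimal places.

SS loadings for F3 = 0.37² + 0.35² + 0.24² + 0.33² + 0.31² + 0.15² + 0.25² = 0.6070
With 7 standardized items, total variance = 7. Proportion = 0.6070/7 = 0.0867 → 8.67%.

8.67%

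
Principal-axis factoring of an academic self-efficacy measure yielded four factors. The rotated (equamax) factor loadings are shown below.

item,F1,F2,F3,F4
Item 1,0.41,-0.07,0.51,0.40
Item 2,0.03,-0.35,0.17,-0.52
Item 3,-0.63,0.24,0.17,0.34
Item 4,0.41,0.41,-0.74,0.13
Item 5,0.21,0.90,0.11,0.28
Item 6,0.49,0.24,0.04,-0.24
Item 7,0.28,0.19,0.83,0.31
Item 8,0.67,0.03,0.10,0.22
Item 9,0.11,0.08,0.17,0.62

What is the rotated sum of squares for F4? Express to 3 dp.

1.228

SS loadings for F4 = 0.40² + (-0.52)² + 0.34² + 0.13² + 0.28² + (-0.24)² + 0.31² + 0.22² + 0.62² = 0.1600 + 0.2704 + 0.1156 + 0.0169 + 0.0784 + 0.0576 + 0.0961 + 0.0484 + 0.3844 = 1.2278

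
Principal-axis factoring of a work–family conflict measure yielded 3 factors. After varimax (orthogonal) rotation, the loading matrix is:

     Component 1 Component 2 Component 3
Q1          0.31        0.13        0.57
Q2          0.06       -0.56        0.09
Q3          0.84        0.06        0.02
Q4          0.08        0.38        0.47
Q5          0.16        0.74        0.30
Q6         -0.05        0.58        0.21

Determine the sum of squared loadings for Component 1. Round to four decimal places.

SS loadings for Component 1 = 0.31² + 0.06² + 0.84² + 0.08² + 0.16² + (-0.05)² = 0.0961 + 0.0036 + 0.7056 + 0.0064 + 0.0256 + 0.0025 = 0.8398

0.8398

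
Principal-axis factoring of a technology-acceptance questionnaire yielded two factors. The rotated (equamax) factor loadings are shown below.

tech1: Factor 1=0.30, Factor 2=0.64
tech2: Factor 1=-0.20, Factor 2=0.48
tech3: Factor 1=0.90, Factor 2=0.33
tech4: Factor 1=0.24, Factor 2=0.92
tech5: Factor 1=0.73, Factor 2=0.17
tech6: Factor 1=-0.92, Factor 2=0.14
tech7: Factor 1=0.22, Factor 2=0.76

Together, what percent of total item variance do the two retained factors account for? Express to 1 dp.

66.4%

Communalities: 0.4996, 0.2704, 0.9189, 0.9040, 0.5618, 0.8660, 0.6260; Σh² = 4.6467.
Total variance with 7 standardized items is 7, so the solution explains 4.6467/7 = 0.6638 = 66.38%.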